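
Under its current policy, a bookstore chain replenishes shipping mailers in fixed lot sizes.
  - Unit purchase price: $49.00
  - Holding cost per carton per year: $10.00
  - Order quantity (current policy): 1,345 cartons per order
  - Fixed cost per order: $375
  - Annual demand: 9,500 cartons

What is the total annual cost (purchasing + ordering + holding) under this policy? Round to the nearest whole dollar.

$474,874

Annual ordering cost = (D/Q)·S = (9,500/1,345) × 375 = $2,648.70
Annual holding cost  = (Q/2)·H = (1,345/2) × 10 = $6,725.00
Purchase cost = D·C = 9,500 × 49 = $465,500.00
Total = $2,648.70 + $6,725.00 + $465,500.00 = $474,873.70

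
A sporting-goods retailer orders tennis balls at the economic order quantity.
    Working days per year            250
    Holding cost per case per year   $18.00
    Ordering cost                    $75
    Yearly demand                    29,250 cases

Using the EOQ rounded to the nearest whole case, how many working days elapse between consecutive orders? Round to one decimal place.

Q* = √(2·D·S / H) = √(2·29,250·75 / 18) = √243,750.0 ≈ 493.71 → Q = 494 cases
Cycle time = (working days × Q)/D = (250 × 494) / 29,250 = 4.222 days

4.2 days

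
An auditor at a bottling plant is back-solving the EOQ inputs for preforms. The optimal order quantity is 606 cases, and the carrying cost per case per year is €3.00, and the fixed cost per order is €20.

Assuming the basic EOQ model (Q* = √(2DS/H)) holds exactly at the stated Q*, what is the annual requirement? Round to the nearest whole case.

Since Q* = (2DS/H)^½, squaring gives Q*²·H = 2DS.
D = Q²H / (2S) = 606² × 3 / (2 × 20) = 27,542.70

27,543 cases per year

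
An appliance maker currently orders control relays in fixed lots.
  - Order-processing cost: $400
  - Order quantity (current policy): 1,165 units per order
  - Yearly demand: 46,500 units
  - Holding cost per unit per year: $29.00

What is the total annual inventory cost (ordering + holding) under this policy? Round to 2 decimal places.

Orders/yr = 46,500/1,165 = 39.914; ordering cost = 39.914 × $400 = $15,965.67
Average inventory = 1,165/2 = 582.5; holding cost = 582.5 × $29 = $16,892.50
Total = $15,965.67 + $16,892.50 = $32,858.17

$32,858.17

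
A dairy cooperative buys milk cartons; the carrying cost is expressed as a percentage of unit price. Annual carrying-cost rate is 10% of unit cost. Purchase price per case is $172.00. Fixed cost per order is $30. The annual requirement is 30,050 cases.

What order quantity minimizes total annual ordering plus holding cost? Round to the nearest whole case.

Carrying cost H = $172 × 10% = $17.2000/case/yr
2DS/H = 2·30,050·30/17.2 = 104,825.58
EOQ = √104,825.58 ≈ 323.77

324 cases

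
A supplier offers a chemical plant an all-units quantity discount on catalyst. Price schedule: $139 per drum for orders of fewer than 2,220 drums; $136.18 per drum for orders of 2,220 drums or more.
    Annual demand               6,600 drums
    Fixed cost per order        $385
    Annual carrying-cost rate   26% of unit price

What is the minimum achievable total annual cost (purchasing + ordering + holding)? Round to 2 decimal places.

H₁ = 26%×$139 = $36.1400;  H₂ = 26%×$136.18 = $35.4068
EOQ₁ = √(2×6,600×385/36.1400) = 374.99  (< 2,220, feasible at tier 1)
EOQ₂ = √(2×6,600×385/35.4068) = 378.86  (< 2,220 → use Q = 2,220 at tier-2 price)
TC(tier 1 (EOQ₁), Q≈375.0) = $930,952.25
TC(tier 2, Q≈2,220.0) = $939,234.14
Minimum at tier 1 (EOQ₁): $930,952.25

$930,952.25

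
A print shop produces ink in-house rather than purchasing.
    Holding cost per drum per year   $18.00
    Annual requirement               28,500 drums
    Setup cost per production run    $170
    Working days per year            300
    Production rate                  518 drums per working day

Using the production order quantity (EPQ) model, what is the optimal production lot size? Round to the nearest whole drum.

812 drums

Daily demand d = 28,500/300 = 95.000; p = 518; 1 − d/p = 0.81660
EPQ = √(2DS / (H(1 − d/p)))
    = √(2 × 28,500 × 170 / (18 × 0.81660)) ≈ 811.93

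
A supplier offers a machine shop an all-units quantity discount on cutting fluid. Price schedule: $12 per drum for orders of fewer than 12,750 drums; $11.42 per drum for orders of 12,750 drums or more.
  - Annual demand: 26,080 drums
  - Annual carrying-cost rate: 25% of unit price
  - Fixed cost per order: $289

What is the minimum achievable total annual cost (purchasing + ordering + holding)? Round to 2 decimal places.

$316,625.37

H₁ = 25%×$12 = $3.0000;  H₂ = 25%×$11.42 = $2.8550
EOQ₁ = √(2×26,080×289/3.0000) = 2,241.59  (< 12,750, feasible at tier 1)
EOQ₂ = √(2×26,080×289/2.8550) = 2,297.81  (< 12,750 → use Q = 12,750 at tier-2 price)
TC(tier 1 (EOQ₁), Q≈2,241.6) = $319,684.78
TC(tier 2, Q≈12,750.0) = $316,625.37
Minimum at tier 2: $316,625.37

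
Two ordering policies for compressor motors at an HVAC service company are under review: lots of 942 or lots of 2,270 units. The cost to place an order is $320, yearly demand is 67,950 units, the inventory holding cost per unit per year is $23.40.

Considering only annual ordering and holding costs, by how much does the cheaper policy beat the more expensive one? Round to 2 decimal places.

$2,033.65

For each Q, cost = (D/Q)·S + (Q/2)·H.
TC(942) = (67,950/942)×320 + (942/2)×23.4 = $34,104.20
TC(2,270) = (67,950/2,270)×320 + (2,270/2)×23.4 = $36,137.85
Cheaper: Q = 942.  Difference = $2,033.65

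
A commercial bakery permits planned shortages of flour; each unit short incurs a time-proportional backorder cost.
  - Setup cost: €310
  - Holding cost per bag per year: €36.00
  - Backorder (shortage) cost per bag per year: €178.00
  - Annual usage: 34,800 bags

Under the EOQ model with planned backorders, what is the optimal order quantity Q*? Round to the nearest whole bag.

849 bags

Q* = √(2DS/H) · √((H + b)/b)
   = √(2 × 34,800 × 310 / 36) · √((36 + 178) / 178)
   = 774.166 × 1.0965 ≈ 848.85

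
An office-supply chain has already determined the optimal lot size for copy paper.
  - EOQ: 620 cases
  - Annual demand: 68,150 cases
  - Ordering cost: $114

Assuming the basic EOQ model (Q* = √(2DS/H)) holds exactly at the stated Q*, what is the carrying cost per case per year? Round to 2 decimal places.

Since Q* = (2DS/H)^½, squaring gives Q*²·H = 2DS.
H = 2DS / Q² = 2 × 68,150 × 114 / 620² = 40.4220

$40.42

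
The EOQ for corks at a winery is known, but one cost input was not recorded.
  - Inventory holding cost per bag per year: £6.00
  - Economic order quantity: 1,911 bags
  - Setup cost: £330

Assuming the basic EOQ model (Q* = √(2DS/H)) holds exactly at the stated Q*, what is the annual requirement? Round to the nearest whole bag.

33,199 bags per year

From Q* = √(2DS/H) ⇒ Q*² = 2DS/H.
D = Q²H / (2S) = 1,911² × 6 / (2 × 330) = 33,199.28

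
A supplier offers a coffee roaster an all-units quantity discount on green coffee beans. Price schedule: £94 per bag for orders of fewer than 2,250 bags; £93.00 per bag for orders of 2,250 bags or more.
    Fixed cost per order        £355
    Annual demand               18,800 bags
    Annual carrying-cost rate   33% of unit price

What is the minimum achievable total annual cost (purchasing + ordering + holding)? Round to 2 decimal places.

H₁ = 33%×£94 = £31.0200;  H₂ = 33%×£93.00 = £30.6900
EOQ₁ = √(2×18,800×355/31.0200) = 655.97  (< 2,250, feasible at tier 1)
EOQ₂ = √(2×18,800×355/30.6900) = 659.49  (< 2,250 → use Q = 2,250 at tier-2 price)
TC(tier 1 (EOQ₁), Q≈656.0) = £1,787,548.34
TC(tier 2, Q≈2,250.0) = £1,785,892.47
Minimum at tier 2: £1,785,892.47

£1,785,892.47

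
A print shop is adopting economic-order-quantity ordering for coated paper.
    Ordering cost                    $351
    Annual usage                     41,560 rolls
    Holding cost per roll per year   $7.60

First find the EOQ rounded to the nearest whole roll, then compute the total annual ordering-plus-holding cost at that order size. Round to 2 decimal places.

$14,890.63

Q* = √(2·D·S / H) = √(2·41,560·351 / 7.6) = √3,838,831.6 ≈ 1,959.29 → Q = 1,959 rolls
Ordering: D/Q × S = 41,560/1,959 × $351 = $7,446.43
Holding:  Q/2 × H = 1,959/2 × $7.6 = $7,444.20
Total = $7,446.43 + $7,444.20 = $14,890.63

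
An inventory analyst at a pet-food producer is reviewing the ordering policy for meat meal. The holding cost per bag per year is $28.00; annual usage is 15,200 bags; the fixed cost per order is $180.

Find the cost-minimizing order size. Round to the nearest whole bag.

2DS/H = 2·15,200·180/28 = 195,428.57
EOQ = √195,428.57 ≈ 442.07

442 bags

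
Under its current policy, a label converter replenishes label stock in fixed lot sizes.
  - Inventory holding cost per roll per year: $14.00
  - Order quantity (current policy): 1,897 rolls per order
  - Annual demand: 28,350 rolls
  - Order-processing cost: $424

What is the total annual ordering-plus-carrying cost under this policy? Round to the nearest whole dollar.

Orders/yr = 28,350/1,897 = 14.945; ordering cost = 14.945 × $424 = $6,336.53
Average inventory = 1,897/2 = 948.5; holding cost = 948.5 × $14 = $13,279.00
Total = $6,336.53 + $13,279.00 = $19,615.53

$19,616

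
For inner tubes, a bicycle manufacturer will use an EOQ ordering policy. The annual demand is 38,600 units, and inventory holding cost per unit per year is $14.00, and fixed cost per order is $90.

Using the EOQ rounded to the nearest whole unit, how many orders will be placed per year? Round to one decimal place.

Q* = √(2·D·S / H) = √(2·38,600·90 / 14) = √496,285.7 ≈ 704.48 → Q = 704
Orders per year = D/Q = 38,600 / 704 = 54.830

54.8 orders per year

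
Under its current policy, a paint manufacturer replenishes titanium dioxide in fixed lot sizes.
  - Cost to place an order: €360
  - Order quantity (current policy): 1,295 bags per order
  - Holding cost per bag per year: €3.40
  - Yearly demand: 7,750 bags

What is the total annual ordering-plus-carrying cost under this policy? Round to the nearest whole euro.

Ordering: D/Q × S = 7,750/1,295 × €360 = €2,154.44
Holding:  Q/2 × H = 1,295/2 × €3.4 = €2,201.50
Total = €2,154.44 + €2,201.50 = €4,355.94

€4,356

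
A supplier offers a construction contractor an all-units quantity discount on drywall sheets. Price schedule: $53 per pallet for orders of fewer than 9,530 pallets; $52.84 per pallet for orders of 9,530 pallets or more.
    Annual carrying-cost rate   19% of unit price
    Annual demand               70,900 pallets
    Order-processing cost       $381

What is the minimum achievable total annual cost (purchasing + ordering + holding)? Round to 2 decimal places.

H₁ = 19%×$53 = $10.0700;  H₂ = 19%×$52.84 = $10.0396
EOQ₁ = √(2×70,900×381/10.0700) = 2,316.25  (< 9,530, feasible at tier 1)
EOQ₂ = √(2×70,900×381/10.0396) = 2,319.76  (< 9,530 → use Q = 9,530 at tier-2 price)
TC(tier 1 (EOQ₁), Q≈2,316.3) = $3,781,024.66
TC(tier 2, Q≈9,530.0) = $3,797,029.21
Minimum at tier 1 (EOQ₁): $3,781,024.66

$3,781,024.66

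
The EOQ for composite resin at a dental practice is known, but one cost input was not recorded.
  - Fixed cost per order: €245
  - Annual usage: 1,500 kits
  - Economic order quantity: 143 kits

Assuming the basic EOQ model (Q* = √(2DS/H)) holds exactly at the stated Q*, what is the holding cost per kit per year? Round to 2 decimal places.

€35.94

From Q* = √(2DS/H) ⇒ Q*² = 2DS/H.
H = 2DS / Q² = 2 × 1,500 × 245 / 143² = 35.9431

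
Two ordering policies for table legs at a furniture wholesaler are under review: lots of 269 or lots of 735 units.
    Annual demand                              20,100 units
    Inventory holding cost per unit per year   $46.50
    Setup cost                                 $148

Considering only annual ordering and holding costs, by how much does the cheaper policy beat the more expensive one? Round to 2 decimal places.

$3,823.11

For each Q, cost = (D/Q)·S + (Q/2)·H.
TC(269) = (20,100/269)×148 + (269/2)×46.5 = $17,312.99
TC(735) = (20,100/735)×148 + (735/2)×46.5 = $21,136.10
Cheaper: Q = 269.  Difference = $3,823.11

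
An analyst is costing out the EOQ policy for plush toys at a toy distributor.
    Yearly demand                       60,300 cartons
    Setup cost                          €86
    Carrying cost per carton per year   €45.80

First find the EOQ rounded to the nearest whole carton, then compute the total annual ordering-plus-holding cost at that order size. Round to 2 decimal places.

€21,794.94

Q* = √(2·D·S / H) = √(2·60,300·86 / 45.8) = √226,454.1 ≈ 475.87 → Q = 476 cartons
Orders/yr = 60,300/476 = 126.681; ordering cost = 126.681 × €86 = €10,894.54
Average inventory = 476/2 = 238; holding cost = 238 × €45.8 = €10,900.40
Total = €10,894.54 + €10,900.40 = €21,794.94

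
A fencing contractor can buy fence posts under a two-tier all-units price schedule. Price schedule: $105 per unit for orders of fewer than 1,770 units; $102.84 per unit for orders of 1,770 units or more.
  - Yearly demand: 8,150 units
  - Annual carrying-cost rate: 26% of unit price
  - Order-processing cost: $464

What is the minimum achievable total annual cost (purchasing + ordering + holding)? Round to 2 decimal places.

$863,945.98

H₁ = 26%×$105 = $27.3000;  H₂ = 26%×$102.84 = $26.7384
EOQ₁ = √(2×8,150×464/27.3000) = 526.35  (< 1,770, feasible at tier 1)
EOQ₂ = √(2×8,150×464/26.7384) = 531.85  (< 1,770 → use Q = 1,770 at tier-2 price)
TC(tier 1 (EOQ₁), Q≈526.3) = $870,119.25
TC(tier 2, Q≈1,770.0) = $863,945.98
Minimum at tier 2: $863,945.98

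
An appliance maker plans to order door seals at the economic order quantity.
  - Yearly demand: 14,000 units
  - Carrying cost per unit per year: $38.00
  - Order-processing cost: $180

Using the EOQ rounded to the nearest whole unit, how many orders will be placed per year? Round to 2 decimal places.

2DS/H = 2·14,000·180/38 = 132,631.58
EOQ = √132,631.58 ≈ 364.19 → Q = 364
N = D/Q = 14,000/364 ≈ 38.462 orders/yr

38.46 orders per year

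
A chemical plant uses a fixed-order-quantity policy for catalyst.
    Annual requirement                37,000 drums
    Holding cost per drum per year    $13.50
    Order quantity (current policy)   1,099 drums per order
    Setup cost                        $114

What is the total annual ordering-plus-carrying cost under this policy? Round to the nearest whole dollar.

$11,256

Orders/yr = 37,000/1,099 = 33.667; ordering cost = 33.667 × $114 = $3,838.03
Average inventory = 1,099/2 = 549.5; holding cost = 549.5 × $13.5 = $7,418.25
Total = $3,838.03 + $7,418.25 = $11,256.28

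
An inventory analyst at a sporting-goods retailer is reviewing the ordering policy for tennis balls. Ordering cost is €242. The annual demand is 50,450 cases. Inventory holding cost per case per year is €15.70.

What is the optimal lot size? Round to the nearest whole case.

EOQ = √(2DS/H) = √(2 × 50,450 × 242 / 15.7)
    = √(1,555,273.89) ≈ 1,247.11

1,247 cases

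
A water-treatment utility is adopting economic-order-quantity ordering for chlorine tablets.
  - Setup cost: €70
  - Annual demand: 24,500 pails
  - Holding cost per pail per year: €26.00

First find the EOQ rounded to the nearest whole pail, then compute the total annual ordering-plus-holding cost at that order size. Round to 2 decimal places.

2DS/H = 2·24,500·70/26 = 131,923.08
EOQ = √131,923.08 ≈ 363.21 → Q = 363 pails
Annual ordering cost = (D/Q)·S = (24,500/363) × 70 = €4,724.52
Annual holding cost  = (Q/2)·H = (363/2) × 26 = €4,719.00
Total = €4,724.52 + €4,719.00 = €9,443.52

€9,443.52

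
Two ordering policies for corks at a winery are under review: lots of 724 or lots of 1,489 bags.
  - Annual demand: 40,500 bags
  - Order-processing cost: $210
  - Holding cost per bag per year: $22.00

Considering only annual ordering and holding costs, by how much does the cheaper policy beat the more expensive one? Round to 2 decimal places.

TC(Q) = (D/Q)S + (Q/2)H
TC(724) = (40,500/724)×210 + (724/2)×22 = $19,711.24
TC(1,489) = (40,500/1,489)×210 + (1,489/2)×22 = $22,090.89
Cheaper: Q = 724.  Difference = $2,379.65

$2,379.65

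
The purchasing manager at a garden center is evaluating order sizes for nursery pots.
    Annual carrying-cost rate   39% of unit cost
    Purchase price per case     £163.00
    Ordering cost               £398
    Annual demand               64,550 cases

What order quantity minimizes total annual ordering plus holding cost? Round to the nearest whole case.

899 cases

Carrying cost H = £163 × 39% = £63.5700/case/yr
Q* = √(2·D·S / H) = √(2·64,550·398 / 63.57) = √808,271.2 ≈ 899.04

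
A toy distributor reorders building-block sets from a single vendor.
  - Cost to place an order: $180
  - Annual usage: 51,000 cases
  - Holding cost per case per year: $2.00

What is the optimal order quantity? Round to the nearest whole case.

Optimal lot size Q* = (2 × 51,000 × $180 / $2)^½ ≈ 3,029.85

3,030 cases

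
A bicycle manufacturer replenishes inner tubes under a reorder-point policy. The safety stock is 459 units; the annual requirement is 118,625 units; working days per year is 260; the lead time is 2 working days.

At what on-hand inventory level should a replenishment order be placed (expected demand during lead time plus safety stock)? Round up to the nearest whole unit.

Daily demand d = 118,625 / 260 = 456.250 units/day
Demand during lead time = 456.250 × 2 = 912.50
Reorder point = 912.50 + 459 = 1,371.50 → round up

1,372 units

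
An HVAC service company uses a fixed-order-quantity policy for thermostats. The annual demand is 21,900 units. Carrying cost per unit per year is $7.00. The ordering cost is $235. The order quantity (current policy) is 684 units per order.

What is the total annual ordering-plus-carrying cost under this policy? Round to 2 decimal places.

$9,918.12

Orders/yr = 21,900/684 = 32.018; ordering cost = 32.018 × $235 = $7,524.12
Average inventory = 684/2 = 342; holding cost = 342 × $7 = $2,394.00
Total = $7,524.12 + $2,394.00 = $9,918.12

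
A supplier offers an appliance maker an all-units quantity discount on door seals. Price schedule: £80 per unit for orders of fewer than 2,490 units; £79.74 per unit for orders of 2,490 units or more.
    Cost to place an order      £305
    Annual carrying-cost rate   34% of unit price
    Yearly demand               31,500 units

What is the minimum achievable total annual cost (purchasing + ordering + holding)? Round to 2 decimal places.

H₁ = 34%×£80 = £27.2000;  H₂ = 34%×£79.74 = £27.1116
EOQ₁ = √(2×31,500×305/27.2000) = 840.50  (< 2,490, feasible at tier 1)
EOQ₂ = √(2×31,500×305/27.1116) = 841.87  (< 2,490 → use Q = 2,490 at tier-2 price)
TC(tier 1 (EOQ₁), Q≈840.5) = £2,542,861.50
TC(tier 2, Q≈2,490.0) = £2,549,422.38
Minimum at tier 1 (EOQ₁): £2,542,861.50

£2,542,861.50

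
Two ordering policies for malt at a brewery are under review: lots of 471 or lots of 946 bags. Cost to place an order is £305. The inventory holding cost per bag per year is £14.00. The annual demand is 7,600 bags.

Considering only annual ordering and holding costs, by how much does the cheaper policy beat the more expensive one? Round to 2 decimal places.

For each Q, cost = (D/Q)·S + (Q/2)·H.
TC(471) = (7,600/471)×305 + (471/2)×14 = £8,218.44
TC(946) = (7,600/946)×305 + (946/2)×14 = £9,072.32
|ΔTC| = |£8,218.44 − £9,072.32| = £853.87

£853.87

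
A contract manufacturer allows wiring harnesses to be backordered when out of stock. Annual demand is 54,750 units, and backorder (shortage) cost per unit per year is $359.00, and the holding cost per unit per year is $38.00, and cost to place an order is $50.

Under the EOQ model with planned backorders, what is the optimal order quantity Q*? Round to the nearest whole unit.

Q* = √(2DS/H) · √((H + b)/b)
   = √(2 × 54,750 × 50 / 38) · √((38 + 359) / 359)
   = 379.577 × 1.0516 ≈ 399.16

399 units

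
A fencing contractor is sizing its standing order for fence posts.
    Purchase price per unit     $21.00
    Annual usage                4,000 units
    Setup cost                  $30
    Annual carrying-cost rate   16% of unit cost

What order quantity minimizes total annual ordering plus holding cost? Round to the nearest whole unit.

Holding cost per unit per year: H = 16% × $21 = $3.3600
Q* = √(2·D·S / H) = √(2·4,000·30 / 3.36) = √71,428.6 ≈ 267.26

267 units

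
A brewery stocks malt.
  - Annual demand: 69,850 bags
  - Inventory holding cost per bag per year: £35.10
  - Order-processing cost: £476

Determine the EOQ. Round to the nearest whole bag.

1,376 bags

Optimal lot size Q* = (2 × 69,850 × £476 / £35.1)^½ ≈ 1,376.41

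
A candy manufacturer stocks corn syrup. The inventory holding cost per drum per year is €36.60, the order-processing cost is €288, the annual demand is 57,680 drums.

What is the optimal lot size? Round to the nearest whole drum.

Q* = √(2·D·S / H) = √(2·57,680·288 / 36.6) = √907,750.8 ≈ 952.76

953 drums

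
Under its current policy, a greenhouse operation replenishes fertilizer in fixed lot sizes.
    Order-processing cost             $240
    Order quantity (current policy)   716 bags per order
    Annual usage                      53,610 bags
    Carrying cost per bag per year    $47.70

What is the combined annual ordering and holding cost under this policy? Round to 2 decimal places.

Ordering: D/Q × S = 53,610/716 × $240 = $17,969.83
Holding:  Q/2 × H = 716/2 × $47.7 = $17,076.60
Total = $17,969.83 + $17,076.60 = $35,046.43

$35,046.43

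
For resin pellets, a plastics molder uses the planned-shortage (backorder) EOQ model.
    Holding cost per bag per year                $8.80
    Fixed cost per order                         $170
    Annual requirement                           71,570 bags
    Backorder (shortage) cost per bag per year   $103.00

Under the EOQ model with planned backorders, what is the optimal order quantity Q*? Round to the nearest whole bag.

Q* = √(2DS/H) · √((H + b)/b)
   = √(2 × 71,570 × 170 / 8.8) · √((8.8 + 103) / 103)
   = 1,662.890 × 1.0418 ≈ 1,732.47

1,732 bags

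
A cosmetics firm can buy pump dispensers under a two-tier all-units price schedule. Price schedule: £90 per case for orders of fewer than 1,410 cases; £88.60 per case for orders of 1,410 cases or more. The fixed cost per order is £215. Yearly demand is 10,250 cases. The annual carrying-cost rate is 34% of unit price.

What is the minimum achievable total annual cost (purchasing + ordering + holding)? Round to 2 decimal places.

H₁ = 34%×£90 = £30.6000;  H₂ = 34%×£88.60 = £30.1240
EOQ₁ = √(2×10,250×215/30.6000) = 379.52  (< 1,410, feasible at tier 1)
EOQ₂ = √(2×10,250×215/30.1240) = 382.51  (< 1,410 → use Q = 1,410 at tier-2 price)
TC(tier 1 (EOQ₁), Q≈379.5) = £934,113.33
TC(tier 2, Q≈1,410.0) = £930,950.36
Minimum at tier 2: £930,950.36

£930,950.36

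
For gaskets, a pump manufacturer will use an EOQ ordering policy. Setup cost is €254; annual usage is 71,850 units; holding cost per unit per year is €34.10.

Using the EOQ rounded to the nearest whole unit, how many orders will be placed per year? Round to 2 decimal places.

69.42 orders per year

Q* = √(2·D·S / H) = √(2·71,850·254 / 34.1) = √1,070,375.4 ≈ 1,034.59 → Q = 1,035
N = D/Q = 71,850/1,035 ≈ 69.420 orders/yr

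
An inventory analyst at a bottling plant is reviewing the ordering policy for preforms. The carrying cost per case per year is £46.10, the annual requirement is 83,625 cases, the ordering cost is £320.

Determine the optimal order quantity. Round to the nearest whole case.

2DS/H = 2·83,625·320/46.1 = 1,160,954.45
EOQ = √1,160,954.45 ≈ 1,077.48

1,077 cases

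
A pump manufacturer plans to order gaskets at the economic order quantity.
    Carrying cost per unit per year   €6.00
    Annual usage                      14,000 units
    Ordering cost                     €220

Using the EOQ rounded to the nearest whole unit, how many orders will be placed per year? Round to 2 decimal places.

13.82 orders per year

Q* = √(2·D·S / H) = √(2·14,000·220 / 6) = √1,026,666.7 ≈ 1,013.25 → Q = 1,013
Orders per year = D/Q = 14,000 / 1,013 = 13.820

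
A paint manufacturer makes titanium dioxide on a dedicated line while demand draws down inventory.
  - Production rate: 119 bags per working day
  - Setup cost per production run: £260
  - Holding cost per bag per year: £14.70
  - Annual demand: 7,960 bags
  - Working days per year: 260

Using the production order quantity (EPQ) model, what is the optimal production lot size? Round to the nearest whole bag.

Daily demand d = 7,960/260 = 30.615; p = 119; 1 − d/p = 0.74273
EPQ = √(2DS / (H(1 − d/p)))
    = √(2 × 7,960 × 260 / (14.7 × 0.74273)) ≈ 615.72

616 bags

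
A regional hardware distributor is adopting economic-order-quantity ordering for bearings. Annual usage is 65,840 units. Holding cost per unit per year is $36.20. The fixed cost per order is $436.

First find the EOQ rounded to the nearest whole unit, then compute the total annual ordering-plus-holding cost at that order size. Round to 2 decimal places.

$45,588.73

Q* = √(2·D·S / H) = √(2·65,840·436 / 36.2) = √1,585,980.1 ≈ 1,259.36 → Q = 1,259 units
Annual ordering cost = (D/Q)·S = (65,840/1,259) × 436 = $22,800.83
Annual holding cost  = (Q/2)·H = (1,259/2) × 36.2 = $22,787.90
Total = $22,800.83 + $22,787.90 = $45,588.73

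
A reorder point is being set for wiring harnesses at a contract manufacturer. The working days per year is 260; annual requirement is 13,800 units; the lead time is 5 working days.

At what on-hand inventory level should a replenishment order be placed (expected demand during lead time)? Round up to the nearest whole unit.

Daily demand d = 13,800 / 260 = 53.077 units/day
Demand during lead time = 53.077 × 5 = 265.38
Reorder point = 265.38 → round up

266 units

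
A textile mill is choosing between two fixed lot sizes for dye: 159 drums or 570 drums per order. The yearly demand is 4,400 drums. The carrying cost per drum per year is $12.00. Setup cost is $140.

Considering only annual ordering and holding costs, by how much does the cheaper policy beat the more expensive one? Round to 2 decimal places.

$327.51

For each Q, cost = (D/Q)·S + (Q/2)·H.
TC(159) = (4,400/159)×140 + (159/2)×12 = $4,828.21
TC(570) = (4,400/570)×140 + (570/2)×12 = $4,500.70
Cheaper: Q = 570.  Difference = $327.51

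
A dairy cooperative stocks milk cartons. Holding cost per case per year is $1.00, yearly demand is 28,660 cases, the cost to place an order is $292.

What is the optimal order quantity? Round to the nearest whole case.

Q* = √(2·D·S / H) = √(2·28,660·292 / 1) = √16,737,440.0 ≈ 4,091.14

4,091 cases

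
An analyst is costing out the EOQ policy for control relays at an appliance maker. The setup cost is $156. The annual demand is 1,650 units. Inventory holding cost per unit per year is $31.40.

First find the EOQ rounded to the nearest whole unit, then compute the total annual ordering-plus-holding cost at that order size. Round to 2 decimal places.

$4,020.54

Q* = √(2·D·S / H) = √(2·1,650·156 / 31.4) = √16,394.9 ≈ 128.04 → Q = 128 units
Ordering: D/Q × S = 1,650/128 × $156 = $2,010.94
Holding:  Q/2 × H = 128/2 × $31.4 = $2,009.60
Total = $2,010.94 + $2,009.60 = $4,020.54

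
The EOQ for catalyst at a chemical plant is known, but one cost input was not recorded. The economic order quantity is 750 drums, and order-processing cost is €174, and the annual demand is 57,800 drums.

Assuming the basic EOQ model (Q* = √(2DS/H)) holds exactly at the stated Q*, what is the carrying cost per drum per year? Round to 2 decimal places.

Since Q* = (2DS/H)^½, squaring gives Q*²·H = 2DS.
H = 2DS / Q² = 2 × 57,800 × 174 / 750² = 35.7589

€35.76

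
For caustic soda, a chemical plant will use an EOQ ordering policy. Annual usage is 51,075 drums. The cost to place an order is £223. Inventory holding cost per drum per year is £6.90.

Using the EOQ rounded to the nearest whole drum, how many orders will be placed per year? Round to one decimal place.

EOQ = √(2DS/H) = √(2 × 51,075 × 223 / 6.9)
    = √(3,301,369.57) ≈ 1,816.97 → Q = 1,817
Orders per year = D/Q = 51,075 / 1,817 = 28.110

28.1 orders per year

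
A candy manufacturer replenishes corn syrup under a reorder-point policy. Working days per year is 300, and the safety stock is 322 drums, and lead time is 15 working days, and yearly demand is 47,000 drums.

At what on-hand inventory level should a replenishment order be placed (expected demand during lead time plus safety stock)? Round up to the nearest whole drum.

Daily demand d = 47,000 / 300 = 156.667 drums/day
Demand during lead time = 156.667 × 15 = 2,350.00
Reorder point = 2,350.00 + 322 = 2,672.00 → round up

2,672 drums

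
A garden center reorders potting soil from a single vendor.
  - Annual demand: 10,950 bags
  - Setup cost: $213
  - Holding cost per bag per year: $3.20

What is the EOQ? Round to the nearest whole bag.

1,207 bags

Optimal lot size Q* = (2 × 10,950 × $213 / $3.2)^½ ≈ 1,207.36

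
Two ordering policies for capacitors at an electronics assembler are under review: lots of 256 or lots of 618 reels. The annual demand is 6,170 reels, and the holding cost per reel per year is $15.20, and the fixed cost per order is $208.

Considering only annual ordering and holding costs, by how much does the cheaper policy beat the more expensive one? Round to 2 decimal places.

For each Q, cost = (D/Q)·S + (Q/2)·H.
TC(256) = (6,170/256)×208 + (256/2)×15.2 = $6,958.73
TC(618) = (6,170/618)×208 + (618/2)×15.2 = $6,773.43
|ΔTC| = |$6,958.73 − $6,773.43| = $185.29

$185.29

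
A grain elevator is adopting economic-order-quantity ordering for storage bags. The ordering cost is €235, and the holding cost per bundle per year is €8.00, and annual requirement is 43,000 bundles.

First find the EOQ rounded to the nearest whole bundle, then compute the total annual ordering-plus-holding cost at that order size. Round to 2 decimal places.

€12,715.35

EOQ = √(2DS/H) = √(2 × 43,000 × 235 / 8)
    = √(2,526,250.00) ≈ 1,589.42 → Q = 1,589 bundles
Ordering: D/Q × S = 43,000/1,589 × €235 = €6,359.35
Holding:  Q/2 × H = 1,589/2 × €8 = €6,356.00
Total = €6,359.35 + €6,356.00 = €12,715.35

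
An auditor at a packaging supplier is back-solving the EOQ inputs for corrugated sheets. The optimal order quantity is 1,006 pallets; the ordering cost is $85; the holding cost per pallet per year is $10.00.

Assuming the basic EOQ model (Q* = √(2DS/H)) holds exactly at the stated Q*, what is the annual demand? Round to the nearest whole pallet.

Since Q* = (2DS/H)^½, squaring gives Q*²·H = 2DS.
D = Q²H / (2S) = 1,006² × 10 / (2 × 85) = 59,531.53

59,532 pallets per year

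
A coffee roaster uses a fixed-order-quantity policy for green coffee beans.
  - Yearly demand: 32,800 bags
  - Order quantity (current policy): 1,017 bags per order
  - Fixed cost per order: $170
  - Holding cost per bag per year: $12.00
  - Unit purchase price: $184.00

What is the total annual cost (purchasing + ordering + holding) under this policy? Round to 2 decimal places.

Ordering: D/Q × S = 32,800/1,017 × $170 = $5,482.79
Holding:  Q/2 × H = 1,017/2 × $12 = $6,102.00
Purchase cost = D·C = 32,800 × 184 = $6,035,200.00
Total = $5,482.79 + $6,102.00 + $6,035,200.00 = $6,046,784.79

$6,046,784.79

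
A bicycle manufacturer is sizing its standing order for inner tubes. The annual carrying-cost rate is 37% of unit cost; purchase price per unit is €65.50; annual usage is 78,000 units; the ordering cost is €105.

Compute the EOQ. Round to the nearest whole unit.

Holding cost per unit per year: H = 37% × €65.5 = €24.2350
Q* = √(2·D·S / H) = √(2·78,000·105 / 24.235) = √675,882.0 ≈ 822.12

822 units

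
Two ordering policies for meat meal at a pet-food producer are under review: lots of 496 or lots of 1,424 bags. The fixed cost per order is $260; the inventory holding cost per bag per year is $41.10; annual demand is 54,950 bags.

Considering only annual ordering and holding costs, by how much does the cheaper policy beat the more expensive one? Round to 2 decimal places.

For each Q, cost = (D/Q)·S + (Q/2)·H.
TC(496) = (54,950/496)×260 + (496/2)×41.1 = $38,997.24
TC(1,424) = (54,950/1,424)×260 + (1,424/2)×41.1 = $39,296.21
|ΔTC| = |$38,997.24 − $39,296.21| = $298.97

$298.97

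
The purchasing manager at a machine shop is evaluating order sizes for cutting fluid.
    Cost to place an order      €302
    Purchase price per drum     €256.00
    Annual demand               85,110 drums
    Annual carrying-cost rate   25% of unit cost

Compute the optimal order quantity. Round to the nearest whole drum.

896 drums

Holding cost per drum per year: H = 25% × €256 = €64.0000
EOQ = √(2DS/H) = √(2 × 85,110 × 302 / 64)
    = √(803,225.62) ≈ 896.23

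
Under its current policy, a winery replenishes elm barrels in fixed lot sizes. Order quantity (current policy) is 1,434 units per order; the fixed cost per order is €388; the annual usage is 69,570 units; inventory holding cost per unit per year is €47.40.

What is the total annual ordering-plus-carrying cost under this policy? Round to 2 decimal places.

€52,809.48

Annual ordering cost = (D/Q)·S = (69,570/1,434) × 388 = €18,823.68
Annual holding cost  = (Q/2)·H = (1,434/2) × 47.4 = €33,985.80
Total = €18,823.68 + €33,985.80 = €52,809.48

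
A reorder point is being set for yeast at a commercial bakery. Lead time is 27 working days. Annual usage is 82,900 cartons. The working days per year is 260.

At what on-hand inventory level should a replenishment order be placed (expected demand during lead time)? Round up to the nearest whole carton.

8,609 cartons

Daily demand d = 82,900 / 260 = 318.846 cartons/day
Demand during lead time = 318.846 × 27 = 8,608.85
Reorder point = 8,608.85 → round up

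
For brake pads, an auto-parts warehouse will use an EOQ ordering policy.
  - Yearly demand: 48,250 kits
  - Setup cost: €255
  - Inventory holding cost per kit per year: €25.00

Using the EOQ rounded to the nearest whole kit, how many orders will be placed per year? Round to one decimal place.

Optimal lot size Q* = (2 × 48,250 × €255 / €25)^½ ≈ 992.12 → Q = 992
Orders per year = D/Q = 48,250 / 992 = 48.639

48.6 orders per year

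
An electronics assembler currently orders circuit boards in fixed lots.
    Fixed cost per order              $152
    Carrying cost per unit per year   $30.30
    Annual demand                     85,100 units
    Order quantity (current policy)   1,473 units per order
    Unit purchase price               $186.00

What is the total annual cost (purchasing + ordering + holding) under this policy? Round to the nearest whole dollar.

$15,859,697

Annual ordering cost = (D/Q)·S = (85,100/1,473) × 152 = $8,781.53
Annual holding cost  = (Q/2)·H = (1,473/2) × 30.3 = $22,315.95
Purchase cost = D·C = 85,100 × 186 = $15,828,600.00
Total = $8,781.53 + $22,315.95 + $15,828,600.00 = $15,859,697.48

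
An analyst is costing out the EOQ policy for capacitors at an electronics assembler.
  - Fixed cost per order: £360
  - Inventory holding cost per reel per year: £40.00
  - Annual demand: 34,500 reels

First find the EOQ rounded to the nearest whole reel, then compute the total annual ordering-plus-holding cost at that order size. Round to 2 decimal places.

Optimal lot size Q* = (2 × 34,500 × £360 / £40)^½ ≈ 788.04 → Q = 788 reels
Ordering: D/Q × S = 34,500/788 × £360 = £15,761.42
Holding:  Q/2 × H = 788/2 × £40 = £15,760.00
Total = £15,761.42 + £15,760.00 = £31,521.42

£31,521.42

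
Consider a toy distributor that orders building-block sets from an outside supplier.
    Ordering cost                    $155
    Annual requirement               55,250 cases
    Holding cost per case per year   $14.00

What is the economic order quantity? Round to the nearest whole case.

1,106 cases

Optimal lot size Q* = (2 × 55,250 × $155 / $14)^½ ≈ 1,106.07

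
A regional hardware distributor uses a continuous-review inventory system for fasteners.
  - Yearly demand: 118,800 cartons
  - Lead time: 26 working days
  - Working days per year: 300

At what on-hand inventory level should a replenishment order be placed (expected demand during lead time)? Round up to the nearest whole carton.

Daily demand d = 118,800 / 300 = 396.000 cartons/day
Demand during lead time = 396.000 × 26 = 10,296.00
Reorder point = 10,296.00 → round up

10,296 cartons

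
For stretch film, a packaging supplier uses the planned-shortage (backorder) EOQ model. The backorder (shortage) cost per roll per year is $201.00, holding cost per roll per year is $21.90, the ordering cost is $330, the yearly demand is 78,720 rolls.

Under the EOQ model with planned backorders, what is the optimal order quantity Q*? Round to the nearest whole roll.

Q* = √(2DS/H) · √((H + b)/b)
   = √(2 × 78,720 × 330 / 21.9) · √((21.9 + 201) / 201)
   = 1,540.254 × 1.0531 ≈ 1,621.99

1,622 rolls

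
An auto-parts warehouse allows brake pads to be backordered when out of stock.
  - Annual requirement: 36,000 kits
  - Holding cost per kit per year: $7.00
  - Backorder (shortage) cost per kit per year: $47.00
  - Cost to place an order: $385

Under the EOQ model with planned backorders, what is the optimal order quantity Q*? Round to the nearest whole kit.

Q* = √(2DS/H) · √((H + b)/b)
   = √(2 × 36,000 × 385 / 7) · √((7 + 47) / 47)
   = 1,989.975 × 1.0719 ≈ 2,133.02

2,133 kits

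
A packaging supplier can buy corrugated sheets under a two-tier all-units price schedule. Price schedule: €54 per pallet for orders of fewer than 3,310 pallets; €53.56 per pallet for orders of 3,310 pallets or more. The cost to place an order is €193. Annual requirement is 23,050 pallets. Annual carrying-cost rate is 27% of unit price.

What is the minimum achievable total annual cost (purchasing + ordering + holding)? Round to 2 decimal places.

€1,256,089.58

H₁ = 27%×€54 = €14.5800;  H₂ = 27%×€53.56 = €14.4612
EOQ₁ = √(2×23,050×193/14.5800) = 781.18  (< 3,310, feasible at tier 1)
EOQ₂ = √(2×23,050×193/14.4612) = 784.38  (< 3,310 → use Q = 3,310 at tier-2 price)
TC(tier 1 (EOQ₁), Q≈781.2) = €1,256,089.58
TC(tier 2, Q≈3,310.0) = €1,259,835.29
Minimum at tier 1 (EOQ₁): €1,256,089.58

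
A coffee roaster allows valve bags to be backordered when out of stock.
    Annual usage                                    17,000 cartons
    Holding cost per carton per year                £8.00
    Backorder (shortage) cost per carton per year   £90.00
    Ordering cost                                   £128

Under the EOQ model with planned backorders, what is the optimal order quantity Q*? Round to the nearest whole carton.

Q* = √(2DS/H) · √((H + b)/b)
   = √(2 × 17,000 × 128 / 8) · √((8 + 90) / 90)
   = 737.564 × 1.0435 ≈ 769.65

770 cartons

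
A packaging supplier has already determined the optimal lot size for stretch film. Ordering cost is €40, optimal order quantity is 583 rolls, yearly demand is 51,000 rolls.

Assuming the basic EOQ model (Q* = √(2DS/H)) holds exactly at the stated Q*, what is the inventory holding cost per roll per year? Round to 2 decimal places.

Since Q* = (2DS/H)^½, squaring gives Q*²·H = 2DS.
H = 2DS / Q² = 2 × 51,000 × 40 / 583² = 12.0039

€12.00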